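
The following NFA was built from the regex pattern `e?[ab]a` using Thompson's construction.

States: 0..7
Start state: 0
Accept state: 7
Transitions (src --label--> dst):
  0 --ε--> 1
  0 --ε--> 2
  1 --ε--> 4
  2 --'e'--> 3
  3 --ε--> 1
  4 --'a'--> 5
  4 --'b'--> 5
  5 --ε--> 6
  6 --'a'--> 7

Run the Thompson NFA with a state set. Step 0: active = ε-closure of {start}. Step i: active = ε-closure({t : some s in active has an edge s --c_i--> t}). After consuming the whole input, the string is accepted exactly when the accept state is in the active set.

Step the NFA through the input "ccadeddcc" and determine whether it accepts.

S₀ = ε-closure({0}) = {0,1,2,4}
'c' @ 1: {}  — dead — no transitions
rest 'cadeddcc' ignored (set empty)
final: {}; accept 7 not in set

Answer: REJECT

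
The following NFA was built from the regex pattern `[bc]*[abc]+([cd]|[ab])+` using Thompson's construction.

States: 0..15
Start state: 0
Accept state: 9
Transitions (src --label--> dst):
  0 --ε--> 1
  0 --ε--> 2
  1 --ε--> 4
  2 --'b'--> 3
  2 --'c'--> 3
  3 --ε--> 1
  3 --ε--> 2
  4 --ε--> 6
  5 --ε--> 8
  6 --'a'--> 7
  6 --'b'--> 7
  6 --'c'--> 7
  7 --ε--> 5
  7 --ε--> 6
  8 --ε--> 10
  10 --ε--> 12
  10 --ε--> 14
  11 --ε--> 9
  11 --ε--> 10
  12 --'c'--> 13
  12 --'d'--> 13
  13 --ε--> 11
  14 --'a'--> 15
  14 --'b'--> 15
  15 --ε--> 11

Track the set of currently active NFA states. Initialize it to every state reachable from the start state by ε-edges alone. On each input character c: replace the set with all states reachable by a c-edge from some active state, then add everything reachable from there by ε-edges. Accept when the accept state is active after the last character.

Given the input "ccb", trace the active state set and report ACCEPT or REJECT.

Answer: ACCEPT

Steps:
initial (ε-close {0}): {0,1,2,4,6}
'c' @ 1: {1,2,3,4,5,6,7,8,10,12,14}
'c' @ 2: {1,2,3,4,5,6,7,8,9,10,11,12,13,14}  [accepting]
'b' @ 3: {1,2,3,4,5,6,7,8,9,10,11,12,14,15}  [accepting]
final: {1,2,3,4,5,6,7,8,9,10,11,12,14,15}; accept 9 in set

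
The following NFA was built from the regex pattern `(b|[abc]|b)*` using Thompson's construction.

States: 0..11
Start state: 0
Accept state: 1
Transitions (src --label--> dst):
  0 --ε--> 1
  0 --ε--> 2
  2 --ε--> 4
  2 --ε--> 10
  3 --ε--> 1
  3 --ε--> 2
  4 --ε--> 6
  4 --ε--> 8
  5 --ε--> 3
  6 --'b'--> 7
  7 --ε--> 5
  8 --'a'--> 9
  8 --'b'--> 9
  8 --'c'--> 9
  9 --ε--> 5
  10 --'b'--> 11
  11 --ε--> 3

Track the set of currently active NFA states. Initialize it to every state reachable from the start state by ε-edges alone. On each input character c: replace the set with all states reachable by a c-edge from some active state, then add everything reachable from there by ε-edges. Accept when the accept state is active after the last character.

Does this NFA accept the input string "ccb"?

Answer: ACCEPT

Steps:
start: ε-closure({0}) = {0,1,2,4,6,8,10}
'c' @ 1: {1,2,3,4,5,6,8,9,10}  (accept∈set)
'c' @ 2: {1,2,3,4,5,6,8,9,10}  (accept∈set)
'b' @ 3: {1,2,3,4,5,6,7,8,9,10,11}  (accept∈set)
final: {1,2,3,4,5,6,7,8,9,10,11}; accept 1 in set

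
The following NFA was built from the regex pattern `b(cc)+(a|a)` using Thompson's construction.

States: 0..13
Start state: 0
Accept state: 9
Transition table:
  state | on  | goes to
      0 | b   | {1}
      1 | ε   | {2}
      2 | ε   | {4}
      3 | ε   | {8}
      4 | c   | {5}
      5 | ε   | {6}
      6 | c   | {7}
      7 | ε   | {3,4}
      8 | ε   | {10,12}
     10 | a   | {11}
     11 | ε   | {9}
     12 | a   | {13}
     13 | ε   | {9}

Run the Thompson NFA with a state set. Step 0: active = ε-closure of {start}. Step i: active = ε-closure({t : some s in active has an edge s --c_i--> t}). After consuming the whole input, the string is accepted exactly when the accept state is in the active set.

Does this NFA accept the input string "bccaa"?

start: ε-closure({0}) = {0}
'b' @ 1: {1,2,4}
'c' @ 2: {5,6}
'c' @ 3: {3,4,7,8,10,12}
'a' @ 4: {9,11,13}  [accepting]
'a' @ 5: {}  — no active states
final: {}; accept 9 not in set

Answer: REJECT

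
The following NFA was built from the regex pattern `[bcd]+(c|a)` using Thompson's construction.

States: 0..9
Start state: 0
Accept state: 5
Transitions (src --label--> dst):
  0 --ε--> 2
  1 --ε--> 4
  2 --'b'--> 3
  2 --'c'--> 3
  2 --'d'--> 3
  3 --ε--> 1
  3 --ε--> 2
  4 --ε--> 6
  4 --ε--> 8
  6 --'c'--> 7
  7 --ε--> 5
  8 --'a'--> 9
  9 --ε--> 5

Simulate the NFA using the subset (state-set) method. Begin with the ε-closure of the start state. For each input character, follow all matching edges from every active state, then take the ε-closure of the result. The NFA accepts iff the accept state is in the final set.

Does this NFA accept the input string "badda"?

Answer: REJECT

Trace:
S₀ = ε-closure({0}) = {0,2}
'b' @ 1: {1,2,3,4,6,8}
'a' @ 2: {5,9}  [accepting]
'd' @ 3: {}  — dead — no transitions
rest 'da' ignored (set empty)
after full input: {}  (accept=5 not in)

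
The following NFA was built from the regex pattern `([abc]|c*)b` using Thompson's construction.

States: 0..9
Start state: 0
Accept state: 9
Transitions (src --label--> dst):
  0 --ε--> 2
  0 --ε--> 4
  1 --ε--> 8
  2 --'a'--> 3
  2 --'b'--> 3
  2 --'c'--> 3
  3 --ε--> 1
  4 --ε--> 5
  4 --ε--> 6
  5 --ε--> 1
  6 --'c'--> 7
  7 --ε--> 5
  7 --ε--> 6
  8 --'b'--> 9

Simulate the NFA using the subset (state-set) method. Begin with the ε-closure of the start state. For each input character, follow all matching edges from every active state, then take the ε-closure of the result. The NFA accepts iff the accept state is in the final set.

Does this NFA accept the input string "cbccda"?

Answer: REJECT

Trace:
S₀ = ε-closure({0}) = {0,1,2,4,5,6,8}
'c' @ 1: {1,3,5,6,7,8}
'b' @ 2: {9}  (accept∈set)
'c' @ 3: {}  — state set empty
rest 'cda' ignored (set empty)
after full input: {}  (accept=9 not in)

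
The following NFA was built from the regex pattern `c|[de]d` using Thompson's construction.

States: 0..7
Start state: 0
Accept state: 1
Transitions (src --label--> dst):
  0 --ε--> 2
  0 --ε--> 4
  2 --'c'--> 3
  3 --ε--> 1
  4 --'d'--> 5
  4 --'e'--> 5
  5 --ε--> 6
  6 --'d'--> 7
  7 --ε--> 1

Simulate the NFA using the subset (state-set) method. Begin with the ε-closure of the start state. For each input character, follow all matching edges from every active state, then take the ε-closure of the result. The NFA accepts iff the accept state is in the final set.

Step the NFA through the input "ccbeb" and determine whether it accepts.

Answer: REJECT

Trace:
initial (ε-close {0}): {0,2,4}
'c' @ 1: {1,3}  [accepting]
'c' @ 2: {}  — no active states
rest 'beb' ignored (set empty)
after full input: {}  (accept=1 not in)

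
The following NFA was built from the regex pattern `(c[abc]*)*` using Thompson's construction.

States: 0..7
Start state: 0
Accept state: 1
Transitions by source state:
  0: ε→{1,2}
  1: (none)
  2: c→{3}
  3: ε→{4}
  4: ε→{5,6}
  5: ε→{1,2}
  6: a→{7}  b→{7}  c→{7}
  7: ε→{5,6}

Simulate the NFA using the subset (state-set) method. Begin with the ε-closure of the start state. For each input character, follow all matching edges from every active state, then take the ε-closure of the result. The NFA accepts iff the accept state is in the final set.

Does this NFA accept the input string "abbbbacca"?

initial (ε-close {0}): {0,1,2}
'a' @ 1: {}  — state set empty
rest 'bbbbacca' ignored (set empty)
final: {}; accept 1 not in set

Answer: REJECT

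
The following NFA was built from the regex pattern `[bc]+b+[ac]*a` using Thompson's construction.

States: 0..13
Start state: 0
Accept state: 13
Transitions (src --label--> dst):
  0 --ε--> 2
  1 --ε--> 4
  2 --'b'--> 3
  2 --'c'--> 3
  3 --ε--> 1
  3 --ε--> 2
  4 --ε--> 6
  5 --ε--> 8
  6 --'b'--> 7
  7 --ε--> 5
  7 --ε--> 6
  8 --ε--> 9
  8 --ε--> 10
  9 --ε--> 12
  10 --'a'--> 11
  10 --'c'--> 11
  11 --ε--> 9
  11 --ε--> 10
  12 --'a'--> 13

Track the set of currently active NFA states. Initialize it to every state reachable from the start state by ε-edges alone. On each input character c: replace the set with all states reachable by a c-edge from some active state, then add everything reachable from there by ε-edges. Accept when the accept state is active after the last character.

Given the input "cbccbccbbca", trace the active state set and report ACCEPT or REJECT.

S₀ = ε-closure({0}) = {0,2}
'c' @ 1: {1,2,3,4,6}
'b' @ 2: {1,2,3,4,5,6,7,8,9,10,12}
'c' @ 3: {1,2,3,4,6,9,10,11,12}
'c' @ 4: {1,2,3,4,6,9,10,11,12}
'b' @ 5: {1,2,3,4,5,6,7,8,9,10,12}
'c' @ 6: {1,2,3,4,6,9,10,11,12}
'c' @ 7: {1,2,3,4,6,9,10,11,12}
'b' @ 8: {1,2,3,4,5,6,7,8,9,10,12}
'b' @ 9: {1,2,3,4,5,6,7,8,9,10,12}
'c' @ 10: {1,2,3,4,6,9,10,11,12}
'a' @ 11: {9,10,11,12,13}  ✓accept
final: {9,10,11,12,13}; accept 13 in set

Answer: ACCEPT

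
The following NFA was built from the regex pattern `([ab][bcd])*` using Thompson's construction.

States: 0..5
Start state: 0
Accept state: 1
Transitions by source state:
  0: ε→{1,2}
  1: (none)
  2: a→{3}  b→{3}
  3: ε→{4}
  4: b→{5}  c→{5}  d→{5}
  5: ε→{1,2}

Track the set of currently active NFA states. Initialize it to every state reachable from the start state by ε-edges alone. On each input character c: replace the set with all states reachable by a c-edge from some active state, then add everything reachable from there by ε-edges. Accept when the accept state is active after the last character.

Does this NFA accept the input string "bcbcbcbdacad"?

initial (ε-close {0}): {0,1,2}
'b' @ 1: {3,4}
'c' @ 2: {1,2,5}  (accept∈set)
'b' @ 3: {3,4}
'c' @ 4: {1,2,5}  (accept∈set)
'b' @ 5: {3,4}
'c' @ 6: {1,2,5}  (accept∈set)
'b' @ 7: {3,4}
'd' @ 8: {1,2,5}  (accept∈set)
'a' @ 9: {3,4}
'c' @ 10: {1,2,5}  (accept∈set)
'a' @ 11: {3,4}
'd' @ 12: {1,2,5}  (accept∈set)
final: {1,2,5}; accept 1 in set

Answer: ACCEPT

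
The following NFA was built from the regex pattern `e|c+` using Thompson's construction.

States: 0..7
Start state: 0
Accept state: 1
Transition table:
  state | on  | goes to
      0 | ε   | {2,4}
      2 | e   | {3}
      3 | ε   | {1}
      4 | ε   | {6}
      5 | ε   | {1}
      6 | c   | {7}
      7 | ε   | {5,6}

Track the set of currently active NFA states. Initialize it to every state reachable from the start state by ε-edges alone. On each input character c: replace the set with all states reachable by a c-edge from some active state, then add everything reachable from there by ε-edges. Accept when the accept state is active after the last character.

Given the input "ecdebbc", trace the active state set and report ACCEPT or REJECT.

Answer: REJECT

Trace:
S₀ = ε-closure({0}) = {0,2,4,6}
'e' @ 1: {1,3}  [accepting]
'c' @ 2: {}  — dead — no transitions
rest 'debbc' ignored (set empty)
final: {}; accept 1 not in set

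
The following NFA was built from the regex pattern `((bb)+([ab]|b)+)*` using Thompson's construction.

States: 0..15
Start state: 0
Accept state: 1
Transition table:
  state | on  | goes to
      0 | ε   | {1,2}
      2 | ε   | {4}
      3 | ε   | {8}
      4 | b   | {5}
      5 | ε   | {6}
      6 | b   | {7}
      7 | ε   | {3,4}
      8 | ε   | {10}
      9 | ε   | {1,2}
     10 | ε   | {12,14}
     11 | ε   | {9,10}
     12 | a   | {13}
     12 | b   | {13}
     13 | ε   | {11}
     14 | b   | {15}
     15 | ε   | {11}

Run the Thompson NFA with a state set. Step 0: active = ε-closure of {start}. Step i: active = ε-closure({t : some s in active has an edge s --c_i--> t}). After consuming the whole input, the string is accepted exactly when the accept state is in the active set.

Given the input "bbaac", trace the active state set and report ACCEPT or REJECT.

start: ε-closure({0}) = {0,1,2,4}
'b' @ 1: {5,6}
'b' @ 2: {3,4,7,8,10,12,14}
'a' @ 3: {1,2,4,9,10,11,12,13,14}  ✓accept
'a' @ 4: {1,2,4,9,10,11,12,13,14}  ✓accept
'c' @ 5: {}  — state set empty
after full input: {}  (accept=1 not in)

Answer: REJECT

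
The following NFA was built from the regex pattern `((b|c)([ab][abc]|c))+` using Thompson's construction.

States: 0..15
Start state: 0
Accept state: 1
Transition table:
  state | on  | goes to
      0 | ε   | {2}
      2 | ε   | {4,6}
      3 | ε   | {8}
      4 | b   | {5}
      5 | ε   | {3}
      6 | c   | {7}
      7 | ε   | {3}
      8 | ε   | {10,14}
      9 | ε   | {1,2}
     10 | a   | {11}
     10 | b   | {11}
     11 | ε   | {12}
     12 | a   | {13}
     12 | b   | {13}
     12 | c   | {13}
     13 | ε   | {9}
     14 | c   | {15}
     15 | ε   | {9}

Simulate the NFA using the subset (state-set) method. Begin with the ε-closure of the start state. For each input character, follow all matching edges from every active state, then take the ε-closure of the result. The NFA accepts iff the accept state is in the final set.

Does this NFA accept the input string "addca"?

Answer: REJECT

Derivation:
initial (ε-close {0}): {0,2,4,6}
'a' @ 1: {}  — state set empty
rest 'ddca' ignored (set empty)
after full input: {}  (accept=1 not in)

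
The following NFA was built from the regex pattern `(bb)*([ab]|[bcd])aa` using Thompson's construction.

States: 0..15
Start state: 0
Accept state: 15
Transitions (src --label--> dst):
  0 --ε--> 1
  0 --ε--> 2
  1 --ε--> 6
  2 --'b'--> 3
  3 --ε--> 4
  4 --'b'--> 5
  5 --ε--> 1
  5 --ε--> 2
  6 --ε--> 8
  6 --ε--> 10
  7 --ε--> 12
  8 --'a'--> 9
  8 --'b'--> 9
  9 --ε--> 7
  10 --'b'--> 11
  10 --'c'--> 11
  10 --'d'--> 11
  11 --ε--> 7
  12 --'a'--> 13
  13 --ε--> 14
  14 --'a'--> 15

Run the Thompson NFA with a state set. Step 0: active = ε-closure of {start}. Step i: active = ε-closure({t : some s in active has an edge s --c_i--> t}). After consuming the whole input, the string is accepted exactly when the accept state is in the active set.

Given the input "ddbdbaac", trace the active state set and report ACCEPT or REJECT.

Answer: REJECT

Steps:
start: ε-closure({0}) = {0,1,2,6,8,10}
'd' @ 1: {7,11,12}
'd' @ 2: {}  — state set empty
rest 'bdbaac' ignored (set empty)
end set {} — state 15 not in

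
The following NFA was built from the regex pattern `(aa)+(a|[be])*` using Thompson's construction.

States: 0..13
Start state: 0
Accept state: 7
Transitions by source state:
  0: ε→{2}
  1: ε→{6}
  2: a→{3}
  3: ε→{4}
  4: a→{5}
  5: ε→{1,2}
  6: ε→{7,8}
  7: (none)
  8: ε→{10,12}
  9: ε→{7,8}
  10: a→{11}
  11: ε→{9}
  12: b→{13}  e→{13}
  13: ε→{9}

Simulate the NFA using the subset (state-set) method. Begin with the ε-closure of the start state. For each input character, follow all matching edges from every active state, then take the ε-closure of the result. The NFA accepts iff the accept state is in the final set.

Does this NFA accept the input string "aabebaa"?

Answer: ACCEPT

Trace:
S₀ = ε-closure({0}) = {0,2}
'a' @ 1: {3,4}
'a' @ 2: {1,2,5,6,7,8,10,12}  [accepting]
'b' @ 3: {7,8,9,10,12,13}  [accepting]
'e' @ 4: {7,8,9,10,12,13}  [accepting]
'b' @ 5: {7,8,9,10,12,13}  [accepting]
'a' @ 6: {7,8,9,10,11,12}  [accepting]
'a' @ 7: {7,8,9,10,11,12}  [accepting]
after full input: {7,8,9,10,11,12}  (accept=7 in)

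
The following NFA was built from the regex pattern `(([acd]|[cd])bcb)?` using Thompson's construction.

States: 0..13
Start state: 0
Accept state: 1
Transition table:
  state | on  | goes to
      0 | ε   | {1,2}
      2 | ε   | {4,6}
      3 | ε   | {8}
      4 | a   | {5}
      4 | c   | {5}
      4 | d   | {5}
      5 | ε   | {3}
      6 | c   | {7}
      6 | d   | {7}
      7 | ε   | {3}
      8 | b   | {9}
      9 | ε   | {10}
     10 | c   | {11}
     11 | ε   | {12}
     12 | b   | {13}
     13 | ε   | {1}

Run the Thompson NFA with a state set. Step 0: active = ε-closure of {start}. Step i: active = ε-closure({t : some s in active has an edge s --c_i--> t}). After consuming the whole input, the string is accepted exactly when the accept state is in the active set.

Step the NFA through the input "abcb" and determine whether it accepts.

Answer: ACCEPT

Steps:
S₀ = ε-closure({0}) = {0,1,2,4,6}
'a' @ 1: {3,5,8}
'b' @ 2: {9,10}
'c' @ 3: {11,12}
'b' @ 4: {1,13}  (accept∈set)
after full input: {1,13}  (accept=1 in)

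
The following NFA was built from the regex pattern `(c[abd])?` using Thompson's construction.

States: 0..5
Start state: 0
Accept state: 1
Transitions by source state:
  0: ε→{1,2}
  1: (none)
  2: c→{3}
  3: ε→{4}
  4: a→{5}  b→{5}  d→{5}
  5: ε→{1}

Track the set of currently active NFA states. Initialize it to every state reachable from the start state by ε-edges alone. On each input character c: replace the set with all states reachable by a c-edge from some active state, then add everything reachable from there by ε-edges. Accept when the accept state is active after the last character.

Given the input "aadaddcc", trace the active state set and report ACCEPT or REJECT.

Answer: REJECT

Steps:
S₀ = ε-closure({0}) = {0,1,2}
'a' @ 1: {}  — dead — no transitions
rest 'adaddcc' ignored (set empty)
end set {} — state 1 not in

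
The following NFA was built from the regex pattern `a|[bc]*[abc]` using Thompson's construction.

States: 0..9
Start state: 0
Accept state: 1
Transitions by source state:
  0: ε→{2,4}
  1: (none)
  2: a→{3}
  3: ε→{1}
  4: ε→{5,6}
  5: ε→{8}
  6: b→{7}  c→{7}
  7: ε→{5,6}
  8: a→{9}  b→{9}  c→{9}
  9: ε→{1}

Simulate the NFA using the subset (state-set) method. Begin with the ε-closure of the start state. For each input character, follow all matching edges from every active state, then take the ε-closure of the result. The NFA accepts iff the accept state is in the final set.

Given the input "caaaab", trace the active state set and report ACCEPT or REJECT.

Answer: REJECT

Derivation:
start: ε-closure({0}) = {0,2,4,5,6,8}
'c' @ 1: {1,5,6,7,8,9}  ✓accept
'a' @ 2: {1,9}  ✓accept
'a' @ 3: {}  — state set empty
rest 'aab' ignored (set empty)
final: {}; accept 1 not in set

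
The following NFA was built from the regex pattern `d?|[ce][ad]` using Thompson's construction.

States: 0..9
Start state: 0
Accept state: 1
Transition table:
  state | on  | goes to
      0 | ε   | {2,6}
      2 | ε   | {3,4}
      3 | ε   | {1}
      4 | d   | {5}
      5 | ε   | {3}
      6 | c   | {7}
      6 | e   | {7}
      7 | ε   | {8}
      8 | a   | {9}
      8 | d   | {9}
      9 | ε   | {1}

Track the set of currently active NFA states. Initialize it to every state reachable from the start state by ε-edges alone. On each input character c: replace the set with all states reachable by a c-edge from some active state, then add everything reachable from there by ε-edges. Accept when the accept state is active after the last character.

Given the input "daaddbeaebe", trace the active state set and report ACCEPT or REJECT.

S₀ = ε-closure({0}) = {0,1,2,3,4,6}
'd' @ 1: {1,3,5}  [accepting]
'a' @ 2: {}  — dead — no transitions
rest 'addbeaebe' ignored (set empty)
end set {} — state 1 not in

Answer: REJECT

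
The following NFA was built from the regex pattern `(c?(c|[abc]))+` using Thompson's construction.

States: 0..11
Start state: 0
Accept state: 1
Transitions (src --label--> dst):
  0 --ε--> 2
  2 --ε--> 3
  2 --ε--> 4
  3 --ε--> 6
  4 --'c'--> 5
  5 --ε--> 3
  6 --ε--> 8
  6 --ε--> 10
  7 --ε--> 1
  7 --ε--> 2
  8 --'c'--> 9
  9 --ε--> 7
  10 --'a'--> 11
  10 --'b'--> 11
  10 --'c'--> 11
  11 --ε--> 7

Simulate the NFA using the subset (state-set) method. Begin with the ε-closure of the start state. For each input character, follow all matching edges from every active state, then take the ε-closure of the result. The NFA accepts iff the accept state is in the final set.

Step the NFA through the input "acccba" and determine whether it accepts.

start: ε-closure({0}) = {0,2,3,4,6,8,10}
'a' @ 1: {1,2,3,4,6,7,8,10,11}  ✓accept
'c' @ 2: {1,2,3,4,5,6,7,8,9,10,11}  ✓accept
'c' @ 3: {1,2,3,4,5,6,7,8,9,10,11}  ✓accept
'c' @ 4: {1,2,3,4,5,6,7,8,9,10,11}  ✓accept
'b' @ 5: {1,2,3,4,6,7,8,10,11}  ✓accept
'a' @ 6: {1,2,3,4,6,7,8,10,11}  ✓accept
after full input: {1,2,3,4,6,7,8,10,11}  (accept=1 in)

Answer: ACCEPT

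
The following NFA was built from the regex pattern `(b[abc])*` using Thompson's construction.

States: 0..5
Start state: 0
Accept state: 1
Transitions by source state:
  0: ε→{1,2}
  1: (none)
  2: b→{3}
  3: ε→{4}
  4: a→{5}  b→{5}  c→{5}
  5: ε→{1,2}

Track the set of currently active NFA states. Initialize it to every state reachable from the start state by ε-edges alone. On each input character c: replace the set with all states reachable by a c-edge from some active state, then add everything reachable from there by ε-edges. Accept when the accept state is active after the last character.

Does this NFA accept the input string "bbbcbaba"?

Answer: ACCEPT

Trace:
start: ε-closure({0}) = {0,1,2}
'b' @ 1: {3,4}
'b' @ 2: {1,2,5}  [accepting]
'b' @ 3: {3,4}
'c' @ 4: {1,2,5}  [accepting]
'b' @ 5: {3,4}
'a' @ 6: {1,2,5}  [accepting]
'b' @ 7: {3,4}
'a' @ 8: {1,2,5}  [accepting]
end set {1,2,5} — state 1 in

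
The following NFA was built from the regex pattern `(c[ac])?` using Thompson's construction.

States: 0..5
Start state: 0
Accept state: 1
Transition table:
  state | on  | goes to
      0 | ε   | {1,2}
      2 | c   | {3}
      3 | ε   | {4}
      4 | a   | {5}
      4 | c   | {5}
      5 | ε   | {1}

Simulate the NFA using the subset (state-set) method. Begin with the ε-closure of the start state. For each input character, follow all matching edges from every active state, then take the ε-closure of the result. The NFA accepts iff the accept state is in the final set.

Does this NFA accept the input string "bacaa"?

Answer: REJECT

Derivation:
S₀ = ε-closure({0}) = {0,1,2}
'b' @ 1: {}  — state set empty
rest 'acaa' ignored (set empty)
final: {}; accept 1 not in set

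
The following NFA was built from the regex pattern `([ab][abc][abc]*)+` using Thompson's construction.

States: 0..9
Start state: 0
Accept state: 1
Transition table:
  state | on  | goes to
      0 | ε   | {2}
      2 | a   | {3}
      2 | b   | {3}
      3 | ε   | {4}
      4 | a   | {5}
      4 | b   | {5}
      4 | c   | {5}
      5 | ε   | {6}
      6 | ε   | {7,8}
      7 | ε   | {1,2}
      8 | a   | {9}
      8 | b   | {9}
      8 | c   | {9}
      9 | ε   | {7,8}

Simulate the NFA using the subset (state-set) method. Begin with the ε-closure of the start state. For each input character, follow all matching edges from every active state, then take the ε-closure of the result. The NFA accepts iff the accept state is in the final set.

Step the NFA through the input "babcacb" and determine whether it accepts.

start: ε-closure({0}) = {0,2}
'b' @ 1: {3,4}
'a' @ 2: {1,2,5,6,7,8}  ✓accept
'b' @ 3: {1,2,3,4,7,8,9}  ✓accept
'c' @ 4: {1,2,5,6,7,8,9}  ✓accept
'a' @ 5: {1,2,3,4,7,8,9}  ✓accept
'c' @ 6: {1,2,5,6,7,8,9}  ✓accept
'b' @ 7: {1,2,3,4,7,8,9}  ✓accept
final: {1,2,3,4,7,8,9}; accept 1 in set

Answer: ACCEPT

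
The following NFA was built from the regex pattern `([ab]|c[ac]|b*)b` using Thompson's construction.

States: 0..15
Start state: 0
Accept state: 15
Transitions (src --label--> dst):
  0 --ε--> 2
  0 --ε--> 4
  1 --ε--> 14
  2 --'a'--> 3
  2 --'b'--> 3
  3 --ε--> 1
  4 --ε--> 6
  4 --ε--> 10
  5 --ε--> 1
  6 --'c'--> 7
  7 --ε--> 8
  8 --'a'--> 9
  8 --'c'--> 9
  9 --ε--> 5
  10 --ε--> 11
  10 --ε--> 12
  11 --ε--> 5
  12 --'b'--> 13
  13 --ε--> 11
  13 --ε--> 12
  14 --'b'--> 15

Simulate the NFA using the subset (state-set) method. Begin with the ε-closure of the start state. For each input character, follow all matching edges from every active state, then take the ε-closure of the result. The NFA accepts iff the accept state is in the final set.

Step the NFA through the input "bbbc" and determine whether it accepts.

Answer: REJECT

Derivation:
initial (ε-close {0}): {0,1,2,4,5,6,10,11,12,14}
'b' @ 1: {1,3,5,11,12,13,14,15}  [accepting]
'b' @ 2: {1,5,11,12,13,14,15}  [accepting]
'b' @ 3: {1,5,11,12,13,14,15}  [accepting]
'c' @ 4: {}  — no active states
end set {} — state 15 not in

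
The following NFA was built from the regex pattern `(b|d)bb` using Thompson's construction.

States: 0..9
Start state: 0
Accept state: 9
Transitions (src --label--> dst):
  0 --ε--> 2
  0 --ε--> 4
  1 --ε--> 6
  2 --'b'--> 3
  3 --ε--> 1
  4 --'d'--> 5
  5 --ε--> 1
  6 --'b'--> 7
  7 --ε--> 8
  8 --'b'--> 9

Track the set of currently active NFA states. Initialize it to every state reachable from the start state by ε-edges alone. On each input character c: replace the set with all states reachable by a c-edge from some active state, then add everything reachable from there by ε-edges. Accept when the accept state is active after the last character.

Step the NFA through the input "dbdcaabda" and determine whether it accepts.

initial (ε-close {0}): {0,2,4}
'd' @ 1: {1,5,6}
'b' @ 2: {7,8}
'd' @ 3: {}  — dead — no transitions
rest 'caabda' ignored (set empty)
end set {} — state 9 not in

Answer: REJECT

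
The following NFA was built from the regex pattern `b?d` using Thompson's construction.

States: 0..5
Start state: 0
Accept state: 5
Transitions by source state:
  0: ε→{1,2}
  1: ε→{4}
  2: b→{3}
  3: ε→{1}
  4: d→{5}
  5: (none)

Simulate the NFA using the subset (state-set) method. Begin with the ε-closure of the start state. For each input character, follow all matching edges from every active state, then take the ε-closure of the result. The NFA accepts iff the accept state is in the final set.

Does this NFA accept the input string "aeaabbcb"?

Answer: REJECT

Derivation:
start: ε-closure({0}) = {0,1,2,4}
'a' @ 1: {}  — no active states
rest 'eaabbcb' ignored (set empty)
final: {}; accept 5 not in set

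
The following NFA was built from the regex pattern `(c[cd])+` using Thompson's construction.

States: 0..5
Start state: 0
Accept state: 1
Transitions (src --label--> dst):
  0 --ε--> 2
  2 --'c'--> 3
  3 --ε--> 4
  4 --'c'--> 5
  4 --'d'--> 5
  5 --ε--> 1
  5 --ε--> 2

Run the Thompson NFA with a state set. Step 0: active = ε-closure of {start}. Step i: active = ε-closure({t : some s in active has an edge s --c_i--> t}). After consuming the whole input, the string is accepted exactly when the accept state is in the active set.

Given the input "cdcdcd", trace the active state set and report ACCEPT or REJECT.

initial (ε-close {0}): {0,2}
'c' @ 1: {3,4}
'd' @ 2: {1,2,5}  ✓accept
'c' @ 3: {3,4}
'd' @ 4: {1,2,5}  ✓accept
'c' @ 5: {3,4}
'd' @ 6: {1,2,5}  ✓accept
final: {1,2,5}; accept 1 in set

Answer: ACCEPT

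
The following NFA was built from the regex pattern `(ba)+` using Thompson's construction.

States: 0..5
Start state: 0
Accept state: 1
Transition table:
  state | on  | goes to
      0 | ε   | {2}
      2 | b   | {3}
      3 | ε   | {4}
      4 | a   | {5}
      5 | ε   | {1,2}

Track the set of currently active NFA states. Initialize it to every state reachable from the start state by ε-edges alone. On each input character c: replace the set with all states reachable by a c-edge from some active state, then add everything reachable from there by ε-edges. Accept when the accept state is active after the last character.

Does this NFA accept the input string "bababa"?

initial (ε-close {0}): {0,2}
'b' @ 1: {3,4}
'a' @ 2: {1,2,5}  (accept∈set)
'b' @ 3: {3,4}
'a' @ 4: {1,2,5}  (accept∈set)
'b' @ 5: {3,4}
'a' @ 6: {1,2,5}  (accept∈set)
after full input: {1,2,5}  (accept=1 in)

Answer: ACCEPT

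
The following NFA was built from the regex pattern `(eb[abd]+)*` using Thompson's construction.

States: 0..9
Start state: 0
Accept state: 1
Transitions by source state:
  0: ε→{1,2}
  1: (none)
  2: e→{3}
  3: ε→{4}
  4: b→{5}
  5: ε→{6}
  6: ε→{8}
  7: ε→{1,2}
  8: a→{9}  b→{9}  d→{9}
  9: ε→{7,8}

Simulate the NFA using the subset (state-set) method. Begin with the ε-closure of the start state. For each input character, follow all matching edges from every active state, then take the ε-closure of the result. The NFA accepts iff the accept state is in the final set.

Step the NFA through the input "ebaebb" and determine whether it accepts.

Answer: ACCEPT

Trace:
initial (ε-close {0}): {0,1,2}
'e' @ 1: {3,4}
'b' @ 2: {5,6,8}
'a' @ 3: {1,2,7,8,9}  (accept∈set)
'e' @ 4: {3,4}
'b' @ 5: {5,6,8}
'b' @ 6: {1,2,7,8,9}  (accept∈set)
end set {1,2,7,8,9} — state 1 in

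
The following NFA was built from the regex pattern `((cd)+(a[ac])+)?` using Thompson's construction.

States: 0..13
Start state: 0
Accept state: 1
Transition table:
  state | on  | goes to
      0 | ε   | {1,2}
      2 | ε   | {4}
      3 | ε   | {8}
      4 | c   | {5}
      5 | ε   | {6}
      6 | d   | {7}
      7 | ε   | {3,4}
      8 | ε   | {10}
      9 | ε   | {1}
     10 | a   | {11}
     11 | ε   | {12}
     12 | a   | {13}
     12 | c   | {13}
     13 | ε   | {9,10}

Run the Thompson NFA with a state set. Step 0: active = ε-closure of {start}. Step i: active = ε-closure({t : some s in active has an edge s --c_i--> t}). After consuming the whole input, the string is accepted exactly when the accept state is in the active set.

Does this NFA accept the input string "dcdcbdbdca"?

start: ε-closure({0}) = {0,1,2,4}
'd' @ 1: {}  — dead — no transitions
rest 'cdcbdbdca' ignored (set empty)
after full input: {}  (accept=1 not in)

Answer: REJECT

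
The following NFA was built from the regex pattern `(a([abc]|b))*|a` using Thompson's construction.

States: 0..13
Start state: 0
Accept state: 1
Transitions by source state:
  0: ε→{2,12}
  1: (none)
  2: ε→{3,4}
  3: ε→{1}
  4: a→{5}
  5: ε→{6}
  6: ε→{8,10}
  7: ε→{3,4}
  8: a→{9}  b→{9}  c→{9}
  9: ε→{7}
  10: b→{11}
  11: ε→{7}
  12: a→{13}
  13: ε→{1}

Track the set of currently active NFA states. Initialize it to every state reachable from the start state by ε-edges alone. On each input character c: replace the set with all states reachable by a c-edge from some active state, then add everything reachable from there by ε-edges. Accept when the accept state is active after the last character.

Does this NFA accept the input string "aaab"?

Answer: ACCEPT

Steps:
initial (ε-close {0}): {0,1,2,3,4,12}
'a' @ 1: {1,5,6,8,10,13}  (accept∈set)
'a' @ 2: {1,3,4,7,9}  (accept∈set)
'a' @ 3: {5,6,8,10}
'b' @ 4: {1,3,4,7,9,11}  (accept∈set)
final: {1,3,4,7,9,11}; accept 1 in set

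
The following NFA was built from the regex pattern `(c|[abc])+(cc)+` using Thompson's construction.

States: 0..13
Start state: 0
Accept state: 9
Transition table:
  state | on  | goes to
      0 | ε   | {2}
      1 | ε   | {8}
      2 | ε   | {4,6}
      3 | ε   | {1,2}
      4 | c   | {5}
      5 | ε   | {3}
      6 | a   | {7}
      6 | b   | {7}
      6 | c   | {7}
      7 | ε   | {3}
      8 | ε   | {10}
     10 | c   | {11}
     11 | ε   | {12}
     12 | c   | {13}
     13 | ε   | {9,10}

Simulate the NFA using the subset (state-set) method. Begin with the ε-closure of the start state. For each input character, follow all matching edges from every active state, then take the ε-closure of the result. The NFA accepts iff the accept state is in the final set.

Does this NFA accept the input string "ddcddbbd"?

S₀ = ε-closure({0}) = {0,2,4,6}
'd' @ 1: {}  — no active states
rest 'dcddbbd' ignored (set empty)
final: {}; accept 9 not in set

Answer: REJECT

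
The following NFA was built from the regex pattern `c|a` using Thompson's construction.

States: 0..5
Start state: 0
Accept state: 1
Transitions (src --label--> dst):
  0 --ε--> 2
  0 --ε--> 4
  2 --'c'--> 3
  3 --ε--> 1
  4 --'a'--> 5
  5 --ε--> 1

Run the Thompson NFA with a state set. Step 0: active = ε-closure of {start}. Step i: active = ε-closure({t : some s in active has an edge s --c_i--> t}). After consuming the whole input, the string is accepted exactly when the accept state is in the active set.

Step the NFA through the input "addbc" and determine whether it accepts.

initial (ε-close {0}): {0,2,4}
'a' @ 1: {1,5}  ✓accept
'd' @ 2: {}  — state set empty
rest 'dbc' ignored (set empty)
after full input: {}  (accept=1 not in)

Answer: REJECT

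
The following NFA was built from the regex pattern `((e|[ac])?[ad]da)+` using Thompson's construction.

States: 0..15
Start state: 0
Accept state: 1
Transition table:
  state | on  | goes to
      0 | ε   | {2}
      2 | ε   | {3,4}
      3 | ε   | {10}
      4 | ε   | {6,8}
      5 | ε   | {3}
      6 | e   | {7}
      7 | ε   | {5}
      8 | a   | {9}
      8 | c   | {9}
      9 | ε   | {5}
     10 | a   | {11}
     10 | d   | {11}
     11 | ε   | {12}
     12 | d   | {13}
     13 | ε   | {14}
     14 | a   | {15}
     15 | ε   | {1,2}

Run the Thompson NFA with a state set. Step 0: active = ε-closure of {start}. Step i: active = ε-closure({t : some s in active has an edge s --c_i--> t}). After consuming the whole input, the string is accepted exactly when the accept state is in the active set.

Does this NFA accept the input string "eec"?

start: ε-closure({0}) = {0,2,3,4,6,8,10}
'e' @ 1: {3,5,7,10}
'e' @ 2: {}  — no active states
rest 'c' ignored (set empty)
after full input: {}  (accept=1 not in)

Answer: REJECT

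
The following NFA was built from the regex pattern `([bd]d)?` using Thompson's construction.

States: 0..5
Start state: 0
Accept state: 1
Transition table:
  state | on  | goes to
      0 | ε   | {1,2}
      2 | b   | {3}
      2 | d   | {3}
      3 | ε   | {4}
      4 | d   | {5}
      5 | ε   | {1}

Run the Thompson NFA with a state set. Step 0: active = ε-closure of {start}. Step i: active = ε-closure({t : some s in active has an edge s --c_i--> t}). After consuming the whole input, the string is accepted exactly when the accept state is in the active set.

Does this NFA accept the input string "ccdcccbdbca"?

Answer: REJECT

Steps:
start: ε-closure({0}) = {0,1,2}
'c' @ 1: {}  — dead — no transitions
rest 'cdcccbdbca' ignored (set empty)
after full input: {}  (accept=1 not in)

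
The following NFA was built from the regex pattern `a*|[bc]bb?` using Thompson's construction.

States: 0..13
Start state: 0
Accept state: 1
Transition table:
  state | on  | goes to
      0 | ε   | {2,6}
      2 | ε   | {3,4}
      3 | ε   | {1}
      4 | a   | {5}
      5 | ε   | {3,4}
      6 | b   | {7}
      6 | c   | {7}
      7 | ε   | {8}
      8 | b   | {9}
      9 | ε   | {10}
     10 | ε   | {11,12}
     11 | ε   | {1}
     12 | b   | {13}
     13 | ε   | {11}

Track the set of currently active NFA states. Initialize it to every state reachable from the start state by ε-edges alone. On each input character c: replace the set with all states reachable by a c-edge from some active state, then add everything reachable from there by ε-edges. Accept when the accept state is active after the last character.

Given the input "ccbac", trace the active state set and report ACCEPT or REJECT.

S₀ = ε-closure({0}) = {0,1,2,3,4,6}
'c' @ 1: {7,8}
'c' @ 2: {}  — state set empty
rest 'bac' ignored (set empty)
end set {} — state 1 not in

Answer: REJECT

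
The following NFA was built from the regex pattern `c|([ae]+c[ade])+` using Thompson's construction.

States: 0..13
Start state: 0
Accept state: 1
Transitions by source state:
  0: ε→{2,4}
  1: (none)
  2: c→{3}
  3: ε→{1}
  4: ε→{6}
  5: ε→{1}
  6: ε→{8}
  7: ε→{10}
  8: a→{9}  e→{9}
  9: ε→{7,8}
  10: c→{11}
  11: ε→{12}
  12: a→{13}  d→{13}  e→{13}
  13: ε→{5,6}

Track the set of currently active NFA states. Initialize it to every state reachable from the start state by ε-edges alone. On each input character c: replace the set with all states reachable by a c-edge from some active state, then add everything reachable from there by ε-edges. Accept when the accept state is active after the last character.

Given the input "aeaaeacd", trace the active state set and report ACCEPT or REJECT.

S₀ = ε-closure({0}) = {0,2,4,6,8}
'a' @ 1: {7,8,9,10}
'e' @ 2: {7,8,9,10}
'a' @ 3: {7,8,9,10}
'a' @ 4: {7,8,9,10}
'e' @ 5: {7,8,9,10}
'a' @ 6: {7,8,9,10}
'c' @ 7: {11,12}
'd' @ 8: {1,5,6,8,13}  [accepting]
end set {1,5,6,8,13} — state 1 in

Answer: ACCEPT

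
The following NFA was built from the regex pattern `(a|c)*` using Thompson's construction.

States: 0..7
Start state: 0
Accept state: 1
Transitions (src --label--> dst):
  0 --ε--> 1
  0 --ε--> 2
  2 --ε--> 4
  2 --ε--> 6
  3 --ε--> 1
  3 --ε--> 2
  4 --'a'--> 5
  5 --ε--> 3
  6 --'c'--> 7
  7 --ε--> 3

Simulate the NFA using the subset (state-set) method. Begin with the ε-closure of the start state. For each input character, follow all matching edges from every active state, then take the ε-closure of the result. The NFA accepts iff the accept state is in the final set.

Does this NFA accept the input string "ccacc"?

S₀ = ε-closure({0}) = {0,1,2,4,6}
'c' @ 1: {1,2,3,4,6,7}  (accept∈set)
'c' @ 2: {1,2,3,4,6,7}  (accept∈set)
'a' @ 3: {1,2,3,4,5,6}  (accept∈set)
'c' @ 4: {1,2,3,4,6,7}  (accept∈set)
'c' @ 5: {1,2,3,4,6,7}  (accept∈set)
final: {1,2,3,4,6,7}; accept 1 in set

Answer: ACCEPT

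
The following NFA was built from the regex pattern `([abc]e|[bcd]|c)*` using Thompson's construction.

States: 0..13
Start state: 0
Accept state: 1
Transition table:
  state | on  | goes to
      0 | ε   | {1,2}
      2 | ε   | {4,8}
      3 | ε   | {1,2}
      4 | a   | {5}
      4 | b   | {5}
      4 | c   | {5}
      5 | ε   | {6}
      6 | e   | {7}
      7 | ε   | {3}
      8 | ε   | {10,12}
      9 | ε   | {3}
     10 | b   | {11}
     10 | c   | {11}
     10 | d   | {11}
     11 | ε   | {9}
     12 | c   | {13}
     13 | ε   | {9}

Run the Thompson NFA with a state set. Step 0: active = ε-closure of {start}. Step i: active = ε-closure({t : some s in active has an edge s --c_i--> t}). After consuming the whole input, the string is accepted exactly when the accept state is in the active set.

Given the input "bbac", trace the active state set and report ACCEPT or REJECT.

Answer: REJECT

Derivation:
initial (ε-close {0}): {0,1,2,4,8,10,12}
'b' @ 1: {1,2,3,4,5,6,8,9,10,11,12}  ✓accept
'b' @ 2: {1,2,3,4,5,6,8,9,10,11,12}  ✓accept
'a' @ 3: {5,6}
'c' @ 4: {}  — state set empty
final: {}; accept 1 not in set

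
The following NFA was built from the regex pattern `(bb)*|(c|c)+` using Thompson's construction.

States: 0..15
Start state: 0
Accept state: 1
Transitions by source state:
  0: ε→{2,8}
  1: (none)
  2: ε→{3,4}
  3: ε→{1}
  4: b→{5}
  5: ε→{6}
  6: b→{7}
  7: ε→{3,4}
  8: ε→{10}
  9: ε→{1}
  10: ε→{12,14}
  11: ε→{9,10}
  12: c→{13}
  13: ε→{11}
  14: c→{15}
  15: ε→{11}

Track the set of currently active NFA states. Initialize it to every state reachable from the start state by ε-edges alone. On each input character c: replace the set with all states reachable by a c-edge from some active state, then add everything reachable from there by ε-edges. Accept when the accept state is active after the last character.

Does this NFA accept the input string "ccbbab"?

S₀ = ε-closure({0}) = {0,1,2,3,4,8,10,12,14}
'c' @ 1: {1,9,10,11,12,13,14,15}  ✓accept
'c' @ 2: {1,9,10,11,12,13,14,15}  ✓accept
'b' @ 3: {}  — state set empty
rest 'bab' ignored (set empty)
final: {}; accept 1 not in set

Answer: REJECT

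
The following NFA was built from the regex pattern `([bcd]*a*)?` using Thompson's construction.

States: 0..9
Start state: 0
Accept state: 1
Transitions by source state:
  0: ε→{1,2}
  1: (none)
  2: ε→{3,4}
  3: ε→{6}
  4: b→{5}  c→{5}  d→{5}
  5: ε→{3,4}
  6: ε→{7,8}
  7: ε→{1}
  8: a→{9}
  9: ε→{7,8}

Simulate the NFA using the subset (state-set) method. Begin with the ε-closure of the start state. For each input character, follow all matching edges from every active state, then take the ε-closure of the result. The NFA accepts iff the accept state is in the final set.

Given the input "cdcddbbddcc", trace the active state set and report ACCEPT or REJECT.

Answer: ACCEPT

Trace:
initial (ε-close {0}): {0,1,2,3,4,6,7,8}
'c' @ 1: {1,3,4,5,6,7,8}  (accept∈set)
'd' @ 2: {1,3,4,5,6,7,8}  (accept∈set)
'c' @ 3: {1,3,4,5,6,7,8}  (accept∈set)
'd' @ 4: {1,3,4,5,6,7,8}  (accept∈set)
'd' @ 5: {1,3,4,5,6,7,8}  (accept∈set)
'b' @ 6: {1,3,4,5,6,7,8}  (accept∈set)
'b' @ 7: {1,3,4,5,6,7,8}  (accept∈set)
'd' @ 8: {1,3,4,5,6,7,8}  (accept∈set)
'd' @ 9: {1,3,4,5,6,7,8}  (accept∈set)
'c' @ 10: {1,3,4,5,6,7,8}  (accept∈set)
'c' @ 11: {1,3,4,5,6,7,8}  (accept∈set)
final: {1,3,4,5,6,7,8}; accept 1 in set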